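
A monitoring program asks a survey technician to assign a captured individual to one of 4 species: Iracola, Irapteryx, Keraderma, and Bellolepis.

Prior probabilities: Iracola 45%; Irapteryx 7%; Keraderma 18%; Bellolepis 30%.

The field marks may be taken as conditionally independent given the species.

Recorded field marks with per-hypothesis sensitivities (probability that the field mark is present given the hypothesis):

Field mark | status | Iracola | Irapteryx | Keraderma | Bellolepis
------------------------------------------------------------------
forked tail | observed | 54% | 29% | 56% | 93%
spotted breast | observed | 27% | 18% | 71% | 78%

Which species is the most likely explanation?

Bellolepis

By Bayes' rule with conditional independence, the unnormalized weight for each hypothesis is prior × ∏ likelihoods:
  Iracola: 0.45 × 0.54 × 0.27 = 0.06561
  Irapteryx: 0.07 × 0.29 × 0.18 = 0.003654
  Keraderma: 0.18 × 0.56 × 0.71 = 0.071568
  Bellolepis: 0.30 × 0.93 × 0.78 = 0.21762
Marginal likelihood of the evidence = 0.35845.
P(Iracola | evidence) ≈ 0.06561 / 0.35845 ≈ 0.183
P(Irapteryx | evidence) ≈ 0.003654 / 0.35845 ≈ 0.010
P(Keraderma | evidence) ≈ 0.071568 / 0.35845 ≈ 0.200
P(Bellolepis | evidence) ≈ 0.21762 / 0.35845 ≈ 0.607
The largest is 0.607, so Bellolepis is most probable.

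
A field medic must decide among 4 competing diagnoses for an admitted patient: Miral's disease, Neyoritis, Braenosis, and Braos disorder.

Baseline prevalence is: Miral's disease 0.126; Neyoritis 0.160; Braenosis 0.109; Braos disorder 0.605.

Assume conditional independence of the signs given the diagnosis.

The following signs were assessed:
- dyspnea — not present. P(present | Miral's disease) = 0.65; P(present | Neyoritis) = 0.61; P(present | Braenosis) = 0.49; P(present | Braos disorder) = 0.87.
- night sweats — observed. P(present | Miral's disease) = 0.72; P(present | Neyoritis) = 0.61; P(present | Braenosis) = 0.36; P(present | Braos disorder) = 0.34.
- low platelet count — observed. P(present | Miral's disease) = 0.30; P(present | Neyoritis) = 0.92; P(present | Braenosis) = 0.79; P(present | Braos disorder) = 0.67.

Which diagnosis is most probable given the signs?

Neyoritis

For each hypothesis, the unnormalized posterior weight is prior × product of the sign likelihoods (using 1 − P(present | H) for each absent sign):
  Miral's disease: 0.126 × (1 − 0.65) × 0.72 × 0.30 = 0.0095256
  Neyoritis: 0.160 × (1 − 0.61) × 0.61 × 0.92 = 0.035019
  Braenosis: 0.109 × (1 − 0.49) × 0.36 × 0.79 = 0.01581
  Braos disorder: 0.605 × (1 − 0.87) × 0.34 × 0.67 = 0.017916
The unnormalized weights sum to 0.078271.
P(Miral's disease | evidence) ≈ 0.0095256 / 0.078271 ≈ 0.122
P(Neyoritis | evidence) ≈ 0.035019 / 0.078271 ≈ 0.447
P(Braenosis | evidence) ≈ 0.01581 / 0.078271 ≈ 0.202
P(Braos disorder | evidence) ≈ 0.017916 / 0.078271 ≈ 0.229
The largest is 0.447, so Neyoritis is most probable.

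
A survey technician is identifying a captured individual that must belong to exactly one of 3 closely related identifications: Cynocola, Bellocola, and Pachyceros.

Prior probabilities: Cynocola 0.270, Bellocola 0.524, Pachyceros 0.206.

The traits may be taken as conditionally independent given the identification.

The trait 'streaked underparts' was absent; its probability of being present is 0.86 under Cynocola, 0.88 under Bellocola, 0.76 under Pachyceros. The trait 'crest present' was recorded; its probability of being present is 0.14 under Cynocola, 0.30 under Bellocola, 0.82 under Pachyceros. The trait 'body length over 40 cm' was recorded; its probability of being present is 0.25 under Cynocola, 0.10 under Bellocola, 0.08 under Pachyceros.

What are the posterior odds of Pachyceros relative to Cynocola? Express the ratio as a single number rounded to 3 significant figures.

Posterior odds equal prior odds times the likelihood ratio; only the two competing hypotheses matter (using 1 − P(present | H) for each absent trait).
  Pachyceros: 0.206 × (1 − 0.76) × 0.82 × 0.08 = 0.0032433
  Cynocola: 0.270 × (1 − 0.86) × 0.14 × 0.25 = 0.001323
Odds(Pachyceros : Cynocola) = 0.0032433 / 0.001323 ≈ 2.45.

2.45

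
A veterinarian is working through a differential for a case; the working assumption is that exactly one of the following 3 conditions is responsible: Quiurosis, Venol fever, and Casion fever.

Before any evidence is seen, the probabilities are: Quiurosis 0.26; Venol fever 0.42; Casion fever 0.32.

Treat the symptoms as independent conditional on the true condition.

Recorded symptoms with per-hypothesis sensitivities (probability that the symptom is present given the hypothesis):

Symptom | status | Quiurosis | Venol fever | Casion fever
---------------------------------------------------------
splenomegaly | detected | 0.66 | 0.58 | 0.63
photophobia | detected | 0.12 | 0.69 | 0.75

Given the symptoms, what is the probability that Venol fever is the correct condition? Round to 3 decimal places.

Multiply each prior by the joint likelihood of the symptom pattern:
  Quiurosis: 0.26 × 0.66 × 0.12 = 0.020592
  Venol fever: 0.42 × 0.58 × 0.69 = 0.16808
  Casion fever: 0.32 × 0.63 × 0.75 = 0.1512
Normalizing constant Z = 0.020592 + 0.16808 + 0.1512 = 0.33988.
P(Venol fever | evidence) = 0.16808 / 0.33988 ≈ 0.495.

0.495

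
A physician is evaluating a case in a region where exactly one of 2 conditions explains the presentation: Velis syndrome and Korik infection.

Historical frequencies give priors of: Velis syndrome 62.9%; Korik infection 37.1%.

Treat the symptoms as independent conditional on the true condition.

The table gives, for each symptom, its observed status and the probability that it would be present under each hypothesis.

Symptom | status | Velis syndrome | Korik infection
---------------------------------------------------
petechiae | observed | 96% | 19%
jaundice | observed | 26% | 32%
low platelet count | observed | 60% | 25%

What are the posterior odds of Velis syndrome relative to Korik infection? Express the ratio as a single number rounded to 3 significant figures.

16.7

Unnormalized posterior weight (prior times the symptom likelihoods) for each of the two hypotheses:
  Velis syndrome: 0.629 × 0.96 × 0.26 × 0.60 = 0.094199
  Korik infection: 0.371 × 0.19 × 0.32 × 0.25 = 0.0056392
Posterior odds = 0.094199 / 0.0056392 ≈ 16.7.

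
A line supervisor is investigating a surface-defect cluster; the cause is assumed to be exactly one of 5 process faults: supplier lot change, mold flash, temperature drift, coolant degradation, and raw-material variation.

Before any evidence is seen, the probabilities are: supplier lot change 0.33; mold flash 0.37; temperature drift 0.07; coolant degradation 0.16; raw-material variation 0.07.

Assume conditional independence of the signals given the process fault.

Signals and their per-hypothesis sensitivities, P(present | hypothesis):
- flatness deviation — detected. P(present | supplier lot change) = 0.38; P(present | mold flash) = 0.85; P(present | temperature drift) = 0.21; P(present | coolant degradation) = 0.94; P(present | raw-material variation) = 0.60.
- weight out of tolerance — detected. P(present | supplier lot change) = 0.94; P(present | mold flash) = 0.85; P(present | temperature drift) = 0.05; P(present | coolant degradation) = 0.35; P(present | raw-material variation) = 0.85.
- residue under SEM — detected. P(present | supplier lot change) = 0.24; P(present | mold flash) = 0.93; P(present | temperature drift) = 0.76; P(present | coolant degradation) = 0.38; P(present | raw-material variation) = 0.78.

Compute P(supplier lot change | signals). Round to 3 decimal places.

0.087

By Bayes' rule with conditional independence, the unnormalized weight for each hypothesis is prior × ∏ likelihoods:
  supplier lot change: 0.33 × 0.38 × 0.94 × 0.24 = 0.02829
  mold flash: 0.37 × 0.85 × 0.85 × 0.93 = 0.24861
  temperature drift: 0.07 × 0.21 × 0.05 × 0.76 = 0.0005586
  coolant degradation: 0.16 × 0.94 × 0.35 × 0.38 = 0.020003
  raw-material variation: 0.07 × 0.60 × 0.85 × 0.78 = 0.027846
Normalizing constant Z = 0.02829 + 0.24861 + 0.0005586 + 0.020003 + 0.027846 = 0.32531.
P(supplier lot change | evidence) = 0.02829 / 0.32531 ≈ 0.087.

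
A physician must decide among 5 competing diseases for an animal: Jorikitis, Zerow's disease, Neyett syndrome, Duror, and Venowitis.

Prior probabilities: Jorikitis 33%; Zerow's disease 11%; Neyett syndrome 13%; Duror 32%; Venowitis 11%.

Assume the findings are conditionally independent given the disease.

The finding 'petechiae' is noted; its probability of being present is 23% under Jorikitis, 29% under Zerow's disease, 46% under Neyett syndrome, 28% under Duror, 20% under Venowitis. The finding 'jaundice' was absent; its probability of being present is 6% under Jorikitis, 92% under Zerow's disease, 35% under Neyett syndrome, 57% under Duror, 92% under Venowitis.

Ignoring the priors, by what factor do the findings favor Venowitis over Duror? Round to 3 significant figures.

Joint likelihood of the evidence pattern under each hypothesis (using 1 − P(present | H) for each absent finding):
  Venowitis: 0.20 × (1 − 0.92) = 0.016
  Duror: 0.28 × (1 − 0.57) = 0.1204
Bayes factor = 0.016 / 0.1204 ≈ 0.133

0.133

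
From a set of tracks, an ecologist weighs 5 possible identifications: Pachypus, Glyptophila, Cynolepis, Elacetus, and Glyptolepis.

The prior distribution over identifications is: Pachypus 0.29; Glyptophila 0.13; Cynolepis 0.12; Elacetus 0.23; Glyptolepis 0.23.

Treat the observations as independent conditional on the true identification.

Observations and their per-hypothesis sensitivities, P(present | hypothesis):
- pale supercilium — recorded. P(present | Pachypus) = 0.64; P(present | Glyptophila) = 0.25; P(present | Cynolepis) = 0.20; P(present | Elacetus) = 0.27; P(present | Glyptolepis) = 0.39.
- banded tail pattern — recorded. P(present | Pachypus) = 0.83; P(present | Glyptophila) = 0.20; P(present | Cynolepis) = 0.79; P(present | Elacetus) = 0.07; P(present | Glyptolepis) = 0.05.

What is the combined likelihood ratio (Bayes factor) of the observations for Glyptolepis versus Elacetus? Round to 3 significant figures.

1.03

Joint likelihood of the evidence pattern under each hypothesis:
  Glyptolepis: 0.39 × 0.05 = 0.0195
  Elacetus: 0.27 × 0.07 = 0.0189
Bayes factor = 0.0195 / 0.0189 ≈ 1.03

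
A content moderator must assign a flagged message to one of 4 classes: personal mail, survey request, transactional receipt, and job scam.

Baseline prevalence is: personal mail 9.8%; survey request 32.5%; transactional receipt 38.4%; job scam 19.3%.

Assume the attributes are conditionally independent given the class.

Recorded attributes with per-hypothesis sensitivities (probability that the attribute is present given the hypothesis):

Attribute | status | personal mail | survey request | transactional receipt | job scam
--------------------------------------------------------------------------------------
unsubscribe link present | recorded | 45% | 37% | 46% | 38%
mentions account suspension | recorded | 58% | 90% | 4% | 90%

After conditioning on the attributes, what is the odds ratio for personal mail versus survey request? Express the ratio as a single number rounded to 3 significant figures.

The normalizing constant cancels in an odds ratio, so compute prior × likelihood for the two hypotheses only:
  personal mail: 0.098 × 0.45 × 0.58 = 0.025578
  survey request: 0.325 × 0.37 × 0.90 = 0.10823
Posterior odds = 0.025578 / 0.10823 ≈ 0.236.

0.236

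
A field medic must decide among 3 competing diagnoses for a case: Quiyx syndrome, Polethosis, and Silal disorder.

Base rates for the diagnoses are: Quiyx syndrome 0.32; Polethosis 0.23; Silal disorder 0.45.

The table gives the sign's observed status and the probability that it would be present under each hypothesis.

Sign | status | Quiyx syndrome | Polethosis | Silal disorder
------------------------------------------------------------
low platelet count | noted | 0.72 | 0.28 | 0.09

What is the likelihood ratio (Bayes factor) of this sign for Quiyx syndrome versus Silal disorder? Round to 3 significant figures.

8.00

The Bayes factor is the ratio of the two likelihoods.
  Quiyx syndrome: 0.72
  Silal disorder: 0.09
Bayes factor = 0.72 / 0.09 ≈ 8.00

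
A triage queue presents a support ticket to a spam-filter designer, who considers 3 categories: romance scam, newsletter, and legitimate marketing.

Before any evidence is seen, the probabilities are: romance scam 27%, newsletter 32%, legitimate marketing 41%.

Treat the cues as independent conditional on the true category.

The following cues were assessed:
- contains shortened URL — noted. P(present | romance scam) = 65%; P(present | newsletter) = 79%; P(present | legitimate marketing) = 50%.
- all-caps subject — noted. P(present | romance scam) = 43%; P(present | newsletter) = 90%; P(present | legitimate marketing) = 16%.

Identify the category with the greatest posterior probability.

newsletter

Multiply each prior by the joint likelihood of the cue pattern:
  romance scam: 0.27 × 0.65 × 0.43 = 0.075465
  newsletter: 0.32 × 0.79 × 0.90 = 0.22752
  legitimate marketing: 0.41 × 0.50 × 0.16 = 0.0328
Marginal likelihood of the evidence = 0.33579.
P(romance scam | evidence) ≈ 0.075465 / 0.33579 ≈ 0.225
P(newsletter | evidence) ≈ 0.22752 / 0.33579 ≈ 0.678
P(legitimate marketing | evidence) ≈ 0.0328 / 0.33579 ≈ 0.098
The largest is 0.678, so newsletter is most probable.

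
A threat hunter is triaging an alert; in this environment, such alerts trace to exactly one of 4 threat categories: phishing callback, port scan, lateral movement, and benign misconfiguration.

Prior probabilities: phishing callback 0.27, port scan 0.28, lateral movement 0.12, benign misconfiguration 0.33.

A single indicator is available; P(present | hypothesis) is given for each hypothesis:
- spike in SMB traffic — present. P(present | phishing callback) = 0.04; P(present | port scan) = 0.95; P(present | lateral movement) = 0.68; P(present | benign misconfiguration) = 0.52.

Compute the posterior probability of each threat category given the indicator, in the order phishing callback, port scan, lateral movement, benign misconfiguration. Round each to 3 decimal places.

0.020, 0.502, 0.154, 0.324

For each hypothesis, the unnormalized posterior weight is prior × likelihood:
  phishing callback: 0.27 × 0.04 = 0.0108
  port scan: 0.28 × 0.95 = 0.266
  lateral movement: 0.12 × 0.68 = 0.0816
  benign misconfiguration: 0.33 × 0.52 = 0.1716
Marginal likelihood of the evidence = 0.53.
P(phishing callback | evidence) = 0.0108 / 0.53 ≈ 0.020
P(port scan | evidence) = 0.266 / 0.53 ≈ 0.502
P(lateral movement | evidence) = 0.0816 / 0.53 ≈ 0.154
P(benign misconfiguration | evidence) = 0.1716 / 0.53 ≈ 0.324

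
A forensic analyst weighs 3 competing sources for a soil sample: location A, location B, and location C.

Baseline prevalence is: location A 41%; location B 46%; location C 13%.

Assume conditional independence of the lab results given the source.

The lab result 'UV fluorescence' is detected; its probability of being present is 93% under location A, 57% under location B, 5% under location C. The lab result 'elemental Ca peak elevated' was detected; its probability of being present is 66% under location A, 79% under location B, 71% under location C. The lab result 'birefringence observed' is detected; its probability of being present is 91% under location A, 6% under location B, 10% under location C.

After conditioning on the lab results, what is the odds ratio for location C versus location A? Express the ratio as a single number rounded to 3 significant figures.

Unnormalized posterior weight (prior times the lab result likelihoods) for each of the two hypotheses:
  location C: 0.13 × 0.05 × 0.71 × 0.10 = 0.0004615
  location A: 0.41 × 0.93 × 0.66 × 0.91 = 0.22901
Posterior odds = 0.0004615 / 0.22901 ≈ 0.00202.

0.00202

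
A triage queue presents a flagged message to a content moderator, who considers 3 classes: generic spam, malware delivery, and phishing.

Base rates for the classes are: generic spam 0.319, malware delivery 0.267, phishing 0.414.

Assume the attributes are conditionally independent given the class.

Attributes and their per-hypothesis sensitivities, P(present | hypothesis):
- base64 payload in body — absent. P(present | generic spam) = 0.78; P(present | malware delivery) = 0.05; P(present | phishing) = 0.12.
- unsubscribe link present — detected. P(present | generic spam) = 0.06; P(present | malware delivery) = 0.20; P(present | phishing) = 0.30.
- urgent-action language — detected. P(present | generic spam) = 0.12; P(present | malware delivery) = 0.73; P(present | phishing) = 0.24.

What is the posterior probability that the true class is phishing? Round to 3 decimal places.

0.411

Multiply each prior by the joint likelihood of the attribute pattern (using 1 − P(present | H) for each absent attribute):
  generic spam: 0.319 × (1 − 0.78) × 0.06 × 0.12 = 0.0005053
  malware delivery: 0.267 × (1 − 0.05) × 0.20 × 0.73 = 0.037033
  phishing: 0.414 × (1 − 0.12) × 0.30 × 0.24 = 0.026231
Normalizing constant Z = 0.0005053 + 0.037033 + 0.026231 = 0.063769.
P(phishing | evidence) = 0.026231 / 0.063769 ≈ 0.411.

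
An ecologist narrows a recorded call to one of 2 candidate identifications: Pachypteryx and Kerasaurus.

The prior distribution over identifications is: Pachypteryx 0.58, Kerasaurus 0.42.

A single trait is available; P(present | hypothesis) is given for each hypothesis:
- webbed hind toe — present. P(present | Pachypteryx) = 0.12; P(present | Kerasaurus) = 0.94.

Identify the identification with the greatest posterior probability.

Kerasaurus

Multiply each prior by the likelihood of the trait:
  Pachypteryx: 0.58 × 0.12 = 0.0696
  Kerasaurus: 0.42 × 0.94 = 0.3948
Marginal likelihood of the evidence = 0.4644.
P(Pachypteryx | evidence) ≈ 0.0696 / 0.4644 ≈ 0.150
P(Kerasaurus | evidence) ≈ 0.3948 / 0.4644 ≈ 0.850
The largest is 0.850, so Kerasaurus is most probable.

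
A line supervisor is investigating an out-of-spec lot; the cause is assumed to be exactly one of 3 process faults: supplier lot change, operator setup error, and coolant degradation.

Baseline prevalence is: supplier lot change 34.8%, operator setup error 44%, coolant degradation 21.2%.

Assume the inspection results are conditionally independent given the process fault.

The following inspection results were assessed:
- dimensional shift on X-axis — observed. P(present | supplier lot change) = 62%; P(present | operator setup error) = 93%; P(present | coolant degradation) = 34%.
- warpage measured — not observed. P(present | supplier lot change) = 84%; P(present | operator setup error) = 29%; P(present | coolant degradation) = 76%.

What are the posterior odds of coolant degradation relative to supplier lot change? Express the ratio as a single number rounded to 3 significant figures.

Posterior odds equal prior odds times the likelihood ratio; only the two competing hypotheses matter (using 1 − P(present | H) for each absent inspection result).
  coolant degradation: 0.212 × 0.34 × (1 − 0.76) = 0.017299
  supplier lot change: 0.348 × 0.62 × (1 − 0.84) = 0.034522
Odds(coolant degradation : supplier lot change) = 0.017299 / 0.034522 ≈ 0.501.

0.501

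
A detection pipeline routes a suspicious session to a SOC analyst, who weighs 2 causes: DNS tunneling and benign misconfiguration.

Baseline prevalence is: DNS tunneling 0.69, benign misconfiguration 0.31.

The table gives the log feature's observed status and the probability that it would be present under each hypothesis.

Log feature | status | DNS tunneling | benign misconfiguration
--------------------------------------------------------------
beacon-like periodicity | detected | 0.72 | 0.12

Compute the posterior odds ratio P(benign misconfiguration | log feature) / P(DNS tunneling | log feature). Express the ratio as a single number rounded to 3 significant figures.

Posterior odds equal prior odds times the likelihood ratio; only the two competing hypotheses matter.
  benign misconfiguration: 0.31 × 0.12 = 0.0372
  DNS tunneling: 0.69 × 0.72 = 0.4968
Odds(benign misconfiguration : DNS tunneling) = 0.0372 / 0.4968 ≈ 0.0749.

0.0749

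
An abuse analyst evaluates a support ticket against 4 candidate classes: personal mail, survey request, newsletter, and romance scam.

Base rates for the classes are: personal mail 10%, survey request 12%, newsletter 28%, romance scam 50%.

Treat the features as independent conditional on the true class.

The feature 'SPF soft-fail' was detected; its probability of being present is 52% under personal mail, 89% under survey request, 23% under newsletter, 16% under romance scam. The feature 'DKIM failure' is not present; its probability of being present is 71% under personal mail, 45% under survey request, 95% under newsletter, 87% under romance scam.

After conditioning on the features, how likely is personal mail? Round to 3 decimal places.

Multiply each prior by the joint likelihood of the feature pattern (using 1 − P(present | H) for each absent feature):
  personal mail: 0.10 × 0.52 × (1 − 0.71) = 0.01508
  survey request: 0.12 × 0.89 × (1 − 0.45) = 0.05874
  newsletter: 0.28 × 0.23 × (1 − 0.95) = 0.00322
  romance scam: 0.50 × 0.16 × (1 − 0.87) = 0.0104
Marginal likelihood of the evidence = 0.08744.
P(personal mail | evidence) = 0.01508 / 0.08744 ≈ 0.172.

0.172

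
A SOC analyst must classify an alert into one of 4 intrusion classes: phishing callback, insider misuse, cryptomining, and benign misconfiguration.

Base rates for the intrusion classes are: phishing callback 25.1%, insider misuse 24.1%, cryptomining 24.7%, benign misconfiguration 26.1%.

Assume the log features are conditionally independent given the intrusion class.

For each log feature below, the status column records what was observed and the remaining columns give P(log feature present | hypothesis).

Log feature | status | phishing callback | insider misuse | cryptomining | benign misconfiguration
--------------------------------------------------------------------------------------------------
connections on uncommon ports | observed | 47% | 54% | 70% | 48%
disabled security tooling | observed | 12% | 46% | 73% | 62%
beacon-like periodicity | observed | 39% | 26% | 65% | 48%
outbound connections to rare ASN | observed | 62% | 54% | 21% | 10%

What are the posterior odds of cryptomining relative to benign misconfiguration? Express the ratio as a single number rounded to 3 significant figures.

4.62

The normalizing constant cancels in an odds ratio, so compute prior × likelihood for the two hypotheses only:
  cryptomining: 0.247 × 0.70 × 0.73 × 0.65 × 0.21 = 0.017229
  benign misconfiguration: 0.261 × 0.48 × 0.62 × 0.48 × 0.10 = 0.0037283
Odds(cryptomining : benign misconfiguration) = 0.017229 / 0.0037283 ≈ 4.62.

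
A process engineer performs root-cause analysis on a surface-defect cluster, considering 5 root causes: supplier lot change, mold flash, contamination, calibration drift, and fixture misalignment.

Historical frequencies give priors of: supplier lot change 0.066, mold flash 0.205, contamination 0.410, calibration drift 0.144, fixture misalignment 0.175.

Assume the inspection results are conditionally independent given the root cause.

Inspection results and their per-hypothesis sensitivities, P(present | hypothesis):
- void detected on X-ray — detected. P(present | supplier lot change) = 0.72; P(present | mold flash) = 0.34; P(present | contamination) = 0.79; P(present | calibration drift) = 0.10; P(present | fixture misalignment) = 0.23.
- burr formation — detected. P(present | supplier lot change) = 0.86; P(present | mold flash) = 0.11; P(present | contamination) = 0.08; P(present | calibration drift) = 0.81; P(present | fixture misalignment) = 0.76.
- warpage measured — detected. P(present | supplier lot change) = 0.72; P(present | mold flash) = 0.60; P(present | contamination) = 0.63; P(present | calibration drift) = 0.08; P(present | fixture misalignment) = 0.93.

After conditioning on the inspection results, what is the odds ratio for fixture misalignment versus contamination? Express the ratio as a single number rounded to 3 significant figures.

Posterior odds equal prior odds times the likelihood ratio; only the two competing hypotheses matter.
  fixture misalignment: 0.175 × 0.23 × 0.76 × 0.93 = 0.028449
  contamination: 0.410 × 0.79 × 0.08 × 0.63 = 0.016325
Posterior odds = 0.028449 / 0.016325 ≈ 1.74.

1.74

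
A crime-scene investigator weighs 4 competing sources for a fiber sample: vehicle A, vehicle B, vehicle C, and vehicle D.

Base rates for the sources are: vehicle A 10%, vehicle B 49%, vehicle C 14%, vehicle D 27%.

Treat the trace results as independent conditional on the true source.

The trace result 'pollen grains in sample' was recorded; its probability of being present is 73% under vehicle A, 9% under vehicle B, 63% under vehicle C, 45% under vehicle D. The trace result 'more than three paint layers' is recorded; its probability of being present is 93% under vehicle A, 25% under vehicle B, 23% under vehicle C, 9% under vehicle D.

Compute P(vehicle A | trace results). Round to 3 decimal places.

0.616

Multiply each prior by the joint likelihood of the trace result pattern:
  vehicle A: 0.10 × 0.73 × 0.93 = 0.06789
  vehicle B: 0.49 × 0.09 × 0.25 = 0.011025
  vehicle C: 0.14 × 0.63 × 0.23 = 0.020286
  vehicle D: 0.27 × 0.45 × 0.09 = 0.010935
Normalizing constant Z = 0.06789 + 0.011025 + 0.020286 + 0.010935 = 0.11014.
P(vehicle A | evidence) = 0.06789 / 0.11014 ≈ 0.616.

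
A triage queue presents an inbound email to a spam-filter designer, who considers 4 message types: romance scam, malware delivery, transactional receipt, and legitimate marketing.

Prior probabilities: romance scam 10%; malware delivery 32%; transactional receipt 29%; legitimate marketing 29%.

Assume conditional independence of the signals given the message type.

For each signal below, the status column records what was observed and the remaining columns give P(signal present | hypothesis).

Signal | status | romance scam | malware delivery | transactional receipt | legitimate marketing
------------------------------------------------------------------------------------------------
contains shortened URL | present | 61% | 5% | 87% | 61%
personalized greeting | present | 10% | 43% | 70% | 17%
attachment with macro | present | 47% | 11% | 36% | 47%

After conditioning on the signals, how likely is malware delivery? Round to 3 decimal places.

Multiply each prior by the joint likelihood of the signal pattern:
  romance scam: 0.10 × 0.61 × 0.10 × 0.47 = 0.002867
  malware delivery: 0.32 × 0.05 × 0.43 × 0.11 = 0.0007568
  transactional receipt: 0.29 × 0.87 × 0.70 × 0.36 = 0.06358
  legitimate marketing: 0.29 × 0.61 × 0.17 × 0.47 = 0.014134
The unnormalized weights sum to 0.081338.
P(malware delivery | evidence) = 0.0007568 / 0.081338 ≈ 0.009.

0.009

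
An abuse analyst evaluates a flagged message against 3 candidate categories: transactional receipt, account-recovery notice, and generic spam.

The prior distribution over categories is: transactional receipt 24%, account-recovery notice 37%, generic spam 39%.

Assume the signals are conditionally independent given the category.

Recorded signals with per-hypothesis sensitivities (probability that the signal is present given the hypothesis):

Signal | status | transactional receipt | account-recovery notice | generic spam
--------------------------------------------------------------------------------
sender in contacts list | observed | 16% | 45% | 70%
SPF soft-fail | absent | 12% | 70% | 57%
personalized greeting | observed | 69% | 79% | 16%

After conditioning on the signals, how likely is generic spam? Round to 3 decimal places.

By Bayes' rule with conditional independence, the unnormalized weight for each hypothesis is prior × ∏ likelihoods (using 1 − P(present | H) for each absent signal):
  transactional receipt: 0.24 × 0.16 × (1 − 0.12) × 0.69 = 0.023316
  account-recovery notice: 0.37 × 0.45 × (1 − 0.70) × 0.79 = 0.039461
  generic spam: 0.39 × 0.70 × (1 − 0.57) × 0.16 = 0.018782
The unnormalized weights sum to 0.081559.
P(generic spam | evidence) = 0.018782 / 0.081559 ≈ 0.230.

0.230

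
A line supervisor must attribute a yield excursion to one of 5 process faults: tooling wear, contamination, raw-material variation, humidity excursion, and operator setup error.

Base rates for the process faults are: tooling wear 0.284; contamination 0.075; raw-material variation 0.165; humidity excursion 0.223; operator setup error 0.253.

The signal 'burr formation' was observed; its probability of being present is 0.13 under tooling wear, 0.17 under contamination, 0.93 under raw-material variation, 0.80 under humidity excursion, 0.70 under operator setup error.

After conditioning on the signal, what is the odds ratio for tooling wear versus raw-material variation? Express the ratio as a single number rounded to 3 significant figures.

Unnormalized posterior weight (prior times the signal likelihood) for each of the two hypotheses:
  tooling wear: 0.284 × 0.13 = 0.03692
  raw-material variation: 0.165 × 0.93 = 0.15345
Posterior odds = 0.03692 / 0.15345 ≈ 0.241.

0.241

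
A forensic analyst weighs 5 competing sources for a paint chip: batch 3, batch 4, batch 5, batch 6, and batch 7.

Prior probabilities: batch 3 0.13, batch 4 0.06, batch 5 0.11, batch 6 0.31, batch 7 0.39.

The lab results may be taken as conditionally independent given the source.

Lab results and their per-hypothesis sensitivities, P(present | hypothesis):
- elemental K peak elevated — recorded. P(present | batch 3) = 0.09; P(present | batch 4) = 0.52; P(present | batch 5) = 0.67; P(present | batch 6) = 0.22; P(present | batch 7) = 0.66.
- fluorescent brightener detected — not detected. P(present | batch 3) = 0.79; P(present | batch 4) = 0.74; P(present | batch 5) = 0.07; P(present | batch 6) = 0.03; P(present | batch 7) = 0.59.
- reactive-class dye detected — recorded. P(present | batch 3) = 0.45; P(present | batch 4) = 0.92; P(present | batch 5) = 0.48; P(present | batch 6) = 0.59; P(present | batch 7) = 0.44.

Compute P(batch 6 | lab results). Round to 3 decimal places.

By Bayes' rule with conditional independence, the unnormalized weight for each hypothesis is prior × ∏ likelihoods (using 1 − P(present | H) for each absent lab result):
  batch 3: 0.13 × 0.09 × (1 − 0.79) × 0.45 = 0.0011056
  batch 4: 0.06 × 0.52 × (1 − 0.74) × 0.92 = 0.007463
  batch 5: 0.11 × 0.67 × (1 − 0.07) × 0.48 = 0.0329
  batch 6: 0.31 × 0.22 × (1 − 0.03) × 0.59 = 0.039031
  batch 7: 0.39 × 0.66 × (1 − 0.59) × 0.44 = 0.046435
Normalizing constant Z = 0.0011056 + 0.007463 + 0.0329 + 0.039031 + 0.046435 = 0.12693.
P(batch 6 | evidence) = 0.039031 / 0.12693 ≈ 0.307.

0.307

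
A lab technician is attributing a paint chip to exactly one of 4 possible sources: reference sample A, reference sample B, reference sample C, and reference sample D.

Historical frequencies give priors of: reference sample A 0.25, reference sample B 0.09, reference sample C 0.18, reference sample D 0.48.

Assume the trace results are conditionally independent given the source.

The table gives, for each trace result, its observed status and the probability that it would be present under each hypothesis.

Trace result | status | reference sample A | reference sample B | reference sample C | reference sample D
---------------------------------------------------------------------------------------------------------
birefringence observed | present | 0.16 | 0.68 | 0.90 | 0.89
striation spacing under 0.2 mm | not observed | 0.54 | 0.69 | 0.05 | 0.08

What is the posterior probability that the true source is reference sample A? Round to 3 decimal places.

By Bayes' rule with conditional independence, the unnormalized weight for each hypothesis is prior × ∏ likelihoods (using 1 − P(present | H) for each absent trace result):
  reference sample A: 0.25 × 0.16 × (1 − 0.54) = 0.0184
  reference sample B: 0.09 × 0.68 × (1 − 0.69) = 0.018972
  reference sample C: 0.18 × 0.90 × (1 − 0.05) = 0.1539
  reference sample D: 0.48 × 0.89 × (1 − 0.08) = 0.39302
Marginal likelihood of the evidence = 0.5843.
P(reference sample A | evidence) = 0.0184 / 0.5843 ≈ 0.031.

0.031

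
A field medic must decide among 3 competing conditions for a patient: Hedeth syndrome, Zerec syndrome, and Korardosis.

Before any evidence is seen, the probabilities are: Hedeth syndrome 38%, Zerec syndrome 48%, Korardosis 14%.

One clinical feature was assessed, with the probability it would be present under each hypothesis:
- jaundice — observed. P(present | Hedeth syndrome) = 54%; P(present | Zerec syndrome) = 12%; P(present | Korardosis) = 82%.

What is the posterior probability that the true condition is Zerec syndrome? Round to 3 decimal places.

By Bayes' rule, the unnormalized weight for each hypothesis is prior × likelihood:
  Hedeth syndrome: 0.38 × 0.54 = 0.2052
  Zerec syndrome: 0.48 × 0.12 = 0.0576
  Korardosis: 0.14 × 0.82 = 0.1148
Normalizing constant Z = 0.2052 + 0.0576 + 0.1148 = 0.3776.
P(Zerec syndrome | evidence) = 0.0576 / 0.3776 ≈ 0.153.

0.153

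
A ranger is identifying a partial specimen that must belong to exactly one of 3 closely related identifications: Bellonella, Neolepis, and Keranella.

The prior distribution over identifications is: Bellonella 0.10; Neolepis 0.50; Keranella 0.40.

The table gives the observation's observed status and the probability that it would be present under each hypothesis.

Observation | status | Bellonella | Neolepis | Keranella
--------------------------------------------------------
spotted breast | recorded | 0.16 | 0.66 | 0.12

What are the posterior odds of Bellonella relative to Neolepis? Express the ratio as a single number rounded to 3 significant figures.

Unnormalized posterior weight (prior times the observation likelihood) for each of the two hypotheses:
  Bellonella: 0.10 × 0.16 = 0.016
  Neolepis: 0.50 × 0.66 = 0.33
Odds(Bellonella : Neolepis) = 0.016 / 0.33 ≈ 0.0485.

0.0485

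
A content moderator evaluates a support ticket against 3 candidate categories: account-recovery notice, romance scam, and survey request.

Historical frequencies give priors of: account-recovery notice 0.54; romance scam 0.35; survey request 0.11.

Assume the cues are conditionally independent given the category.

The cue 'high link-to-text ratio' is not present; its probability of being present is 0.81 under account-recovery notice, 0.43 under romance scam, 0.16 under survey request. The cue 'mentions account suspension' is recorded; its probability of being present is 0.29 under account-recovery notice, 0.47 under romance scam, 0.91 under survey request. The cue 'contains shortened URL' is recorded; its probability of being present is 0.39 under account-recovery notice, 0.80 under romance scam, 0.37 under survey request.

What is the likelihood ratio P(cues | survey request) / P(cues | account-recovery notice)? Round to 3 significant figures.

13.2

Joint likelihood of the cue pattern under each hypothesis (using 1 − P(present | H) for each absent cue):
  survey request: (1 − 0.16) × 0.91 × 0.37 = 0.28283
  account-recovery notice: (1 − 0.81) × 0.29 × 0.39 = 0.021489
Bayes factor = 0.28283 / 0.021489 ≈ 13.2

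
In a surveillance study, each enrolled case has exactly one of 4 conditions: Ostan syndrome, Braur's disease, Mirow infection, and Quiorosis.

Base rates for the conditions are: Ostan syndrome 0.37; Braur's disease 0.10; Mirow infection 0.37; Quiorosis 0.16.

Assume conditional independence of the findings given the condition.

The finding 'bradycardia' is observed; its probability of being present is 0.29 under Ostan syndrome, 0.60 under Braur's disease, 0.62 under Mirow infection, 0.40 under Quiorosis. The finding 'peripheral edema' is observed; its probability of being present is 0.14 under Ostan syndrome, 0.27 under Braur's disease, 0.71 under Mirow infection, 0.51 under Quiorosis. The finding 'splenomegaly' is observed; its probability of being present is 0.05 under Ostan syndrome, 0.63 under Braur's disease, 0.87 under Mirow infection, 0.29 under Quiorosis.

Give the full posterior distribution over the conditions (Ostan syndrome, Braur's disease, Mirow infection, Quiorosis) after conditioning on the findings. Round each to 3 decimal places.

0.005, 0.063, 0.874, 0.058

For each hypothesis, the unnormalized posterior weight is prior × product of the finding likelihoods:
  Ostan syndrome: 0.37 × 0.29 × 0.14 × 0.05 = 0.0007511
  Braur's disease: 0.10 × 0.60 × 0.27 × 0.63 = 0.010206
  Mirow infection: 0.37 × 0.62 × 0.71 × 0.87 = 0.1417
  Quiorosis: 0.16 × 0.40 × 0.51 × 0.29 = 0.0094656
Normalizing constant Z = 0.0007511 + 0.010206 + 0.1417 + 0.0094656 = 0.16212.
P(Ostan syndrome | evidence) = 0.0007511 / 0.16212 ≈ 0.005
P(Braur's disease | evidence) = 0.010206 / 0.16212 ≈ 0.063
P(Mirow infection | evidence) = 0.1417 / 0.16212 ≈ 0.874
P(Quiorosis | evidence) = 0.0094656 / 0.16212 ≈ 0.058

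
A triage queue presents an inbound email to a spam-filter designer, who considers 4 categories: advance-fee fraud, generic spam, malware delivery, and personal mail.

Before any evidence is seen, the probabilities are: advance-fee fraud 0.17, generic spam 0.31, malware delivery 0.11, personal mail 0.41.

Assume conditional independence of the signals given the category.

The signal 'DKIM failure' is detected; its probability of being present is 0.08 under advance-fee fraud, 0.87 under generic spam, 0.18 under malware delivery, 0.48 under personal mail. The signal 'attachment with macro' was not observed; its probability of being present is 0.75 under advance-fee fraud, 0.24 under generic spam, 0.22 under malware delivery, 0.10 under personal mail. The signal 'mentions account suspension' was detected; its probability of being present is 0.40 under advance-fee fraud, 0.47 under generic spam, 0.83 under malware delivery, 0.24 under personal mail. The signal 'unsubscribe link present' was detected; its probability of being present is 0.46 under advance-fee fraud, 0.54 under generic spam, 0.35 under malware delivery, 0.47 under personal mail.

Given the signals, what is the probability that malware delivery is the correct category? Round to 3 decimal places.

0.058

For each hypothesis, the unnormalized posterior weight is prior × product of the signal likelihoods (using 1 − P(present | H) for each absent signal):
  advance-fee fraud: 0.17 × 0.08 × (1 − 0.75) × 0.40 × 0.46 = 0.0006256
  generic spam: 0.31 × 0.87 × (1 − 0.24) × 0.47 × 0.54 = 0.052022
  malware delivery: 0.11 × 0.18 × (1 − 0.22) × 0.83 × 0.35 = 0.0044865
  personal mail: 0.41 × 0.48 × (1 − 0.10) × 0.24 × 0.47 = 0.019979
Normalizing constant Z = 0.0006256 + 0.052022 + 0.0044865 + 0.019979 = 0.077113.
P(malware delivery | evidence) = 0.0044865 / 0.077113 ≈ 0.058.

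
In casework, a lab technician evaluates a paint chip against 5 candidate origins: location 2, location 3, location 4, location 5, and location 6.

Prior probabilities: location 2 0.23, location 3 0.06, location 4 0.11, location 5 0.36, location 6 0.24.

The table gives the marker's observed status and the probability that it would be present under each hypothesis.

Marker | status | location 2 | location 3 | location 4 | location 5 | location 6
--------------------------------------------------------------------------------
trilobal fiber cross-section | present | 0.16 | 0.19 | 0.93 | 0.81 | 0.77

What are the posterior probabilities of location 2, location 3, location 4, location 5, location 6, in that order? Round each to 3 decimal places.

0.059, 0.018, 0.163, 0.465, 0.295

For each hypothesis, the unnormalized posterior weight is prior × likelihood:
  location 2: 0.23 × 0.16 = 0.0368
  location 3: 0.06 × 0.19 = 0.0114
  location 4: 0.11 × 0.93 = 0.1023
  location 5: 0.36 × 0.81 = 0.2916
  location 6: 0.24 × 0.77 = 0.1848
The unnormalized weights sum to 0.6269.
P(location 2 | evidence) = 0.0368 / 0.6269 ≈ 0.059
P(location 3 | evidence) = 0.0114 / 0.6269 ≈ 0.018
P(location 4 | evidence) = 0.1023 / 0.6269 ≈ 0.163
P(location 5 | evidence) = 0.2916 / 0.6269 ≈ 0.465
P(location 6 | evidence) = 0.1848 / 0.6269 ≈ 0.295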